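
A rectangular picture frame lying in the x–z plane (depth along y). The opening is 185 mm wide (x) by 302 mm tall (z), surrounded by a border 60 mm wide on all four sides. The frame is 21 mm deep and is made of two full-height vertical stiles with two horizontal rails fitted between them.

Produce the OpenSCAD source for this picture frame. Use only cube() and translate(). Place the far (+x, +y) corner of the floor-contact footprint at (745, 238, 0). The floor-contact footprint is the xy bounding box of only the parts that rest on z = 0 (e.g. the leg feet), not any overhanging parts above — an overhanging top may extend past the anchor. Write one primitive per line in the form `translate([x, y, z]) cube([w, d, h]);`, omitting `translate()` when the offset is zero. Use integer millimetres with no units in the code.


translate([440, 217, 0]) cube([60, 21, 422]);
translate([685, 217, 0]) cube([60, 21, 422]);
translate([500, 217, 0]) cube([185, 21, 60]);
translate([500, 217, 362]) cube([185, 21, 60]);


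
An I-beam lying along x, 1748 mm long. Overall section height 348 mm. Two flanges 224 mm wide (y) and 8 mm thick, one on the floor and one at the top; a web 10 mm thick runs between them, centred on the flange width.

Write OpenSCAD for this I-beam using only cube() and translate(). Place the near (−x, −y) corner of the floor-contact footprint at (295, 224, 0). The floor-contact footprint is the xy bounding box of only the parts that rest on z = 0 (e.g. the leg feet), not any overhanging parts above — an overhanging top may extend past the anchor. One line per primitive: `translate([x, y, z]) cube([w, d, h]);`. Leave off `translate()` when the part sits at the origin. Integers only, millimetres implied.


translate([295, 224, 0]) cube([1748, 224, 8]);
translate([295, 331, 8]) cube([1748, 10, 332]);
translate([295, 224, 340]) cube([1748, 224, 8]);


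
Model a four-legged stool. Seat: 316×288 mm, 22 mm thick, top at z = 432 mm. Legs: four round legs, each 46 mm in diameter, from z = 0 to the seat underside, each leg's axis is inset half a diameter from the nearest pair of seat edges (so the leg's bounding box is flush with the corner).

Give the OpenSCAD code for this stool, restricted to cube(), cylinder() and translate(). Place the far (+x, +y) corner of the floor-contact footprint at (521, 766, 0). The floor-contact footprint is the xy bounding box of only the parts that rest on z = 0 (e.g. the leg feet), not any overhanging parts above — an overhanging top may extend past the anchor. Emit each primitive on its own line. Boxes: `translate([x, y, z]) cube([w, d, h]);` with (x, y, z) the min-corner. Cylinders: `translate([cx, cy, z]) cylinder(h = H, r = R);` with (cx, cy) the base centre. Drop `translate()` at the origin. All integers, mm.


translate([205, 478, 410]) cube([316, 288, 22]);
translate([228, 501, 0]) cylinder(h = 410, r = 23);
translate([498, 501, 0]) cylinder(h = 410, r = 23);
translate([228, 743, 0]) cylinder(h = 410, r = 23);
translate([498, 743, 0]) cylinder(h = 410, r = 23);


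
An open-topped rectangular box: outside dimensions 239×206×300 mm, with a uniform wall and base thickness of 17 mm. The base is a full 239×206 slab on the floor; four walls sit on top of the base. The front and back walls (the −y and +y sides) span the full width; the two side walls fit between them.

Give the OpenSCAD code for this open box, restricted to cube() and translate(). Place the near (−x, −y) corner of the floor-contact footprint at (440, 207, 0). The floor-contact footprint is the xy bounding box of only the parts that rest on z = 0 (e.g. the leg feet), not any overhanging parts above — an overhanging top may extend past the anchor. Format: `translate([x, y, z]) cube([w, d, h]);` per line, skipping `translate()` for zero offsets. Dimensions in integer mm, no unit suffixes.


translate([440, 207, 0]) cube([239, 206, 17]);
translate([440, 207, 17]) cube([239, 17, 283]);
translate([440, 396, 17]) cube([239, 17, 283]);
translate([440, 224, 17]) cube([17, 172, 283]);
translate([662, 224, 17]) cube([17, 172, 283]);


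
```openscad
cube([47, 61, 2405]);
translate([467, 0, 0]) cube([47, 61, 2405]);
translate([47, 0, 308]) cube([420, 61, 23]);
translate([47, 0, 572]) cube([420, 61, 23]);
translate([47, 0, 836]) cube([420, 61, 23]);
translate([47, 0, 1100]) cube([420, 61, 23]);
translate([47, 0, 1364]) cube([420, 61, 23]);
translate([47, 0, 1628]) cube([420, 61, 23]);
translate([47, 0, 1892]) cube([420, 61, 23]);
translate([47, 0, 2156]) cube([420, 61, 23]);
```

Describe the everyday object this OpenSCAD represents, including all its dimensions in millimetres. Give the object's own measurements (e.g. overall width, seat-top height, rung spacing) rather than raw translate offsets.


A straight ladder. Two 47×61 mm vertical rails, 2405 mm tall, stand 514 mm apart (outside-to-outside) with their front faces coplanar on the −y side. 8 rungs, each 61 mm deep and 23 mm tall, span between the inner faces of the rails, front faces flush with the rails. The lowest rung's underside is at z = 308 mm and rungs are spaced 264 mm apart (underside to underside).


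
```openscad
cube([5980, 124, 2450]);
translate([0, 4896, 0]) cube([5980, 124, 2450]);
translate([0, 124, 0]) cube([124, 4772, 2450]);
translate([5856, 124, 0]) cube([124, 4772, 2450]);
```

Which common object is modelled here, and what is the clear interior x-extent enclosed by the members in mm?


A house (or room) frame. The interior width is 5732 mm.

Four 2450 mm walls enclosing a rectangle with no floor or roof — a room or house frame. Outside width is 5980 mm and wall thickness is 124 mm, so the interior width is 5980 − 2 × 124 = 5732 mm.


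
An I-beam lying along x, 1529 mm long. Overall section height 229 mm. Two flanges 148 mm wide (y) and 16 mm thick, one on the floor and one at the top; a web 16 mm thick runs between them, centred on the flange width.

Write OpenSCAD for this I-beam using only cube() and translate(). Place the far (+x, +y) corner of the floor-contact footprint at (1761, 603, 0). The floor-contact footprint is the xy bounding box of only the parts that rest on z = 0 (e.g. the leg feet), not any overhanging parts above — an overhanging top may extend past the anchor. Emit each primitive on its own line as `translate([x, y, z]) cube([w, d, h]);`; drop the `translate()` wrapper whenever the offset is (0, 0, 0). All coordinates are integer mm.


translate([232, 455, 0]) cube([1529, 148, 16]);
translate([232, 521, 16]) cube([1529, 16, 197]);
translate([232, 455, 213]) cube([1529, 148, 16]);


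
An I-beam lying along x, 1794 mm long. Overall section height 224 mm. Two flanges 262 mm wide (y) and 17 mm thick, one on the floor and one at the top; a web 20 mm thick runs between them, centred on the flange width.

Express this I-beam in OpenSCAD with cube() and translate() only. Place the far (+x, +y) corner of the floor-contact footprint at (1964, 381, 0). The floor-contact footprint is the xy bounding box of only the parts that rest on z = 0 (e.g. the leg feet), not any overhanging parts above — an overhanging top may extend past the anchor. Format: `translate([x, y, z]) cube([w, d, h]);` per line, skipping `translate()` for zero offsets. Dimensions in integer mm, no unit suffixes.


translate([170, 119, 0]) cube([1794, 262, 17]);
translate([170, 240, 17]) cube([1794, 20, 190]);
translate([170, 119, 207]) cube([1794, 262, 17]);


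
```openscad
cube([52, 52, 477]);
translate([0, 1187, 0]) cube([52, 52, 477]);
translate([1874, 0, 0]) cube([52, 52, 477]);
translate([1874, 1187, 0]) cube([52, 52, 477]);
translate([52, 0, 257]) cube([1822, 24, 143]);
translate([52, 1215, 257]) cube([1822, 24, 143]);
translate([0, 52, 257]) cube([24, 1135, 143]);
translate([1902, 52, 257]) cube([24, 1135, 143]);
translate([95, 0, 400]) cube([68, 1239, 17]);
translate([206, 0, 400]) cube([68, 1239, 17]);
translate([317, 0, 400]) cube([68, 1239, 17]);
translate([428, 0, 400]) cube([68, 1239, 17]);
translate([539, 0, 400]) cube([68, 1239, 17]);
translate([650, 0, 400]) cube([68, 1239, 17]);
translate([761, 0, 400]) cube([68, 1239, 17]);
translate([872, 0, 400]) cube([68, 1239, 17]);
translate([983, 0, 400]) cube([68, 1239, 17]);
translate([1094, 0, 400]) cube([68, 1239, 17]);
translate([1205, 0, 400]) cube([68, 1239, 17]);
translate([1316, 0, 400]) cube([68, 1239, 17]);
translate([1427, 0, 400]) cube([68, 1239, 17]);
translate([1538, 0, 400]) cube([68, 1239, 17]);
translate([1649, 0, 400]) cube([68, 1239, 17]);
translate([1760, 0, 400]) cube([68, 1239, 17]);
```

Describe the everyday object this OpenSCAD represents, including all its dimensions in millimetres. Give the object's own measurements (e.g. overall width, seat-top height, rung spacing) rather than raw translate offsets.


A bed frame 1926 mm long (x) by 1239 mm wide (y). Four 52×52 mm corner posts, 477 mm tall, at the corners of the footprint. Four rails of 24 mm thickness and 143 mm height run between adjacent posts with their undersides at z = 257 mm, their outer faces flush with the outside of the frame (the two x-running rails run between the posts' inner faces; the two y-running rails run between the posts' inner faces). 16 slats, each 68 mm wide (x) and 17 mm thick, lie across the top of the two x-running rails, running the full 1239 mm width of the frame in y; along x they sit between the end posts with a 43 mm gap after the −x posts and between neighbouring slats, leaving 46 mm before the +x posts.


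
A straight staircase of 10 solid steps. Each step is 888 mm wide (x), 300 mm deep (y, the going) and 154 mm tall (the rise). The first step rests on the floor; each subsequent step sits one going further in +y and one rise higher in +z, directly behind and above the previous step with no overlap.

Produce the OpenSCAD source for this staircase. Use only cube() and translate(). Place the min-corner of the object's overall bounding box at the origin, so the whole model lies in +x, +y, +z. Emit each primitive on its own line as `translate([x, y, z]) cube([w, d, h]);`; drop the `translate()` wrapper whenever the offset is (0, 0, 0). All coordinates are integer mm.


cube([888, 300, 154]);
translate([0, 300, 154]) cube([888, 300, 154]);
translate([0, 600, 308]) cube([888, 300, 154]);
translate([0, 900, 462]) cube([888, 300, 154]);
translate([0, 1200, 616]) cube([888, 300, 154]);
translate([0, 1500, 770]) cube([888, 300, 154]);
translate([0, 1800, 924]) cube([888, 300, 154]);
translate([0, 2100, 1078]) cube([888, 300, 154]);
translate([0, 2400, 1232]) cube([888, 300, 154]);
translate([0, 2700, 1386]) cube([888, 300, 154]);


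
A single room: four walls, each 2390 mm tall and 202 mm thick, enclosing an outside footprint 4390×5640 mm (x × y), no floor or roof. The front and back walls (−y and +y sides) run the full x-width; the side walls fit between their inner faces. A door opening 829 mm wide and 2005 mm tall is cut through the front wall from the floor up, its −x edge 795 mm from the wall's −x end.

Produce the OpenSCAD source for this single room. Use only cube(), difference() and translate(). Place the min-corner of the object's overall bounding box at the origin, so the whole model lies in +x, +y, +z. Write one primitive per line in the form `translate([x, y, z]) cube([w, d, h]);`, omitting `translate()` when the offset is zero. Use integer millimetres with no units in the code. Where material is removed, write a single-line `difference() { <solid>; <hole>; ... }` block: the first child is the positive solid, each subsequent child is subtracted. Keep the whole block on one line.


difference() { cube([4390, 202, 2390]); translate([795, 0, 0]) cube([829, 202, 2005]); }
translate([0, 5438, 0]) cube([4390, 202, 2390]);
translate([0, 202, 0]) cube([202, 5236, 2390]);
translate([4188, 202, 0]) cube([202, 5236, 2390]);


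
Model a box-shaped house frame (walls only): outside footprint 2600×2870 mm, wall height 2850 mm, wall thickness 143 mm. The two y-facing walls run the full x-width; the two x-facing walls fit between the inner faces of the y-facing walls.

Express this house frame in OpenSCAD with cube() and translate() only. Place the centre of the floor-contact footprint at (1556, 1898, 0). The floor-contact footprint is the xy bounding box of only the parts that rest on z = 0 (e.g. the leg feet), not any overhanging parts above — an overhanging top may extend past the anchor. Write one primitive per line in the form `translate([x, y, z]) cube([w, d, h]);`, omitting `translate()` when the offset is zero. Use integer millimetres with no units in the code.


translate([256, 463, 0]) cube([2600, 143, 2850]);
translate([256, 3190, 0]) cube([2600, 143, 2850]);
translate([256, 606, 0]) cube([143, 2584, 2850]);
translate([2713, 606, 0]) cube([143, 2584, 2850]);


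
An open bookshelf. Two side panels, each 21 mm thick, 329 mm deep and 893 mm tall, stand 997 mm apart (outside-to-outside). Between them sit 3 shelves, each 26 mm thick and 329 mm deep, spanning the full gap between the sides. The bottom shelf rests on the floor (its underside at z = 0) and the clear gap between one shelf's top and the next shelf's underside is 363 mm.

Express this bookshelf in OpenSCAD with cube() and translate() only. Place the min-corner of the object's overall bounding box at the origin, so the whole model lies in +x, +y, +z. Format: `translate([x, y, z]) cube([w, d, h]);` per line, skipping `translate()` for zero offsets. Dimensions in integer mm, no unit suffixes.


cube([21, 329, 893]);
translate([976, 0, 0]) cube([21, 329, 893]);
translate([21, 0, 0]) cube([955, 329, 26]);
translate([21, 0, 389]) cube([955, 329, 26]);
translate([21, 0, 778]) cube([955, 329, 26]);


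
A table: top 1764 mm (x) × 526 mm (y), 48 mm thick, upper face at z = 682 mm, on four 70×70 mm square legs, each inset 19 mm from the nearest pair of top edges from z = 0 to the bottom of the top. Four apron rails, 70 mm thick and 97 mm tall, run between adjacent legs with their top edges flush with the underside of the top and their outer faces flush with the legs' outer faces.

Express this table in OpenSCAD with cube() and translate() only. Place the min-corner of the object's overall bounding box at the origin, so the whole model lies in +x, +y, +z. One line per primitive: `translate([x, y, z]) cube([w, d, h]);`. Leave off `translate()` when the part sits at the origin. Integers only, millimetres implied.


// leg_h = 682 - 48 = 634
// apron z = 634 - 97 = 537
translate([0, 0, 634]) cube([1764, 526, 48]);
translate([19, 19, 0]) cube([70, 70, 634]);
translate([1675, 19, 0]) cube([70, 70, 634]);
translate([19, 437, 0]) cube([70, 70, 634]);
translate([1675, 437, 0]) cube([70, 70, 634]);
translate([89, 19, 537]) cube([1586, 70, 97]);
translate([89, 437, 537]) cube([1586, 70, 97]);
translate([19, 89, 537]) cube([70, 348, 97]);
translate([1675, 89, 537]) cube([70, 348, 97]);


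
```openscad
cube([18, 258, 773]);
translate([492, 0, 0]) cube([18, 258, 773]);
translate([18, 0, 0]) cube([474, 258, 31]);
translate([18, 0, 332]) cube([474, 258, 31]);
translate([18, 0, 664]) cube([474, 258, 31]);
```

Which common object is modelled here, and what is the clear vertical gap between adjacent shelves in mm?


A bookshelf. The clear shelf gap is 301 mm.

Two tall side panels with 3 horizontal boards between them — a bookshelf. The first two shelf undersides are at z = 0 and z = 332; with shelf thickness 31, the clear gap is 332 − 0 − 31 = 301 mm.


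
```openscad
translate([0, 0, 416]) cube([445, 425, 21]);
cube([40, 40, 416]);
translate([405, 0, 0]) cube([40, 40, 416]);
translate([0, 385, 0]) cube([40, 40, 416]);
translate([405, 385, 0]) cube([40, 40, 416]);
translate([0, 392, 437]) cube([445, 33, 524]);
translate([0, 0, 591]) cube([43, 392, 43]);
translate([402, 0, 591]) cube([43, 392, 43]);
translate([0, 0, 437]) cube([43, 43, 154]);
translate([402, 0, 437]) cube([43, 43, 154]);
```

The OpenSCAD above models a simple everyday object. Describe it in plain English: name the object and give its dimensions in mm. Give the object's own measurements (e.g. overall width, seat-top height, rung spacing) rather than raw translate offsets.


A chair. The seat is a 445×425×21 mm slab with its top at z = 437 mm, on four 40×40 mm corner legs (flush with the seat edges, standing on z = 0). A flat backrest 33 mm thick, 524 mm tall, spans the full seat width and rises from the seat top along its +y edge, rear face flush with the rear of the seat. Two armrests of 43×43 mm section run along each side from the seat's front edge to the front of the backrest, top faces 197 mm above the seat top and outer faces flush with the seat's x-edges; a 43×43 mm post under the front of each armrest stands on the seat at the front corner.


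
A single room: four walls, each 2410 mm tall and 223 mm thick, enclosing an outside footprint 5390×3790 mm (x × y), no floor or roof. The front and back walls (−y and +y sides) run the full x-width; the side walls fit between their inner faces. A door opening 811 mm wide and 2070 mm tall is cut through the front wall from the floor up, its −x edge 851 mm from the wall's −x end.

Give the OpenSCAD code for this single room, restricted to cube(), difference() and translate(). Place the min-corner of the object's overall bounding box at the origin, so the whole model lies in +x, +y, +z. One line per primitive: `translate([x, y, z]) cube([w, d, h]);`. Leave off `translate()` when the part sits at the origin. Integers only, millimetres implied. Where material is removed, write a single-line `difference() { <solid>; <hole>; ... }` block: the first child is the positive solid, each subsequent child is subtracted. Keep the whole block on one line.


difference() { cube([5390, 223, 2410]); translate([851, 0, 0]) cube([811, 223, 2070]); }
translate([0, 3567, 0]) cube([5390, 223, 2410]);
translate([0, 223, 0]) cube([223, 3344, 2410]);
translate([5167, 223, 0]) cube([223, 3344, 2410]);


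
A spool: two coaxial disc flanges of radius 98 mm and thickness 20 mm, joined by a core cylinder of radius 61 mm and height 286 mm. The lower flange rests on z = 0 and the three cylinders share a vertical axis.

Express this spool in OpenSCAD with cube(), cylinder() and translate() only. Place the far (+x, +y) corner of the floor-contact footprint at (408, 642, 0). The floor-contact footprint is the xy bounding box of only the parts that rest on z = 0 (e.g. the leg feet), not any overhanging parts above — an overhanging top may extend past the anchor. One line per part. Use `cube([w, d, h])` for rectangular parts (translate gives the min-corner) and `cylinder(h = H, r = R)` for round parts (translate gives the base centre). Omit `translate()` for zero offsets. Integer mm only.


translate([310, 544, 0]) cylinder(h = 20, r = 98);
translate([310, 544, 20]) cylinder(h = 286, r = 61);
translate([310, 544, 306]) cylinder(h = 20, r = 98);


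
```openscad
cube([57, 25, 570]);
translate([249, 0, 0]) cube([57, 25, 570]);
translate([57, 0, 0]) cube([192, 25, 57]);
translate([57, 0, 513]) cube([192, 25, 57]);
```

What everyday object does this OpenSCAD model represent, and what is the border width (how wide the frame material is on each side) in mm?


A picture frame. The border width is 57 mm.

Four thin pieces enclosing a rectangular opening — a picture frame. The two full-height stiles are 570 mm tall; the top rail sits at z = 513 and is 57 mm tall, so the border above the opening is 570 − 513 = 57 mm, matching the stile x-width.


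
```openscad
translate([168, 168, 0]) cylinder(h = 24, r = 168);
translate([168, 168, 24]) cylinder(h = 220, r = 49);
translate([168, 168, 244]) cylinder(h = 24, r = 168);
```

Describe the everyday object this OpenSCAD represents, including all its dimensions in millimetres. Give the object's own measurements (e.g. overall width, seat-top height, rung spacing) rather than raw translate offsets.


A spool: two coaxial disc flanges of radius 168 mm and thickness 24 mm, joined by a core cylinder of radius 49 mm and height 220 mm. The lower flange rests on z = 0 and the three cylinders share a vertical axis.


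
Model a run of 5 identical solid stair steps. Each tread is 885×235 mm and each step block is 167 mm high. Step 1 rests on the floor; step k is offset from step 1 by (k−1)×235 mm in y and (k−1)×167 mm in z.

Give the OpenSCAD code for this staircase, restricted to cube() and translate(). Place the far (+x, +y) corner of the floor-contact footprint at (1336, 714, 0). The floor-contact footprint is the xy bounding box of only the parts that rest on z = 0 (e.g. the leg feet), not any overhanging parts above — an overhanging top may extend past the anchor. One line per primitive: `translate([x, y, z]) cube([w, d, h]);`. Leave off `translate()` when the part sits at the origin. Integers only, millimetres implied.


translate([451, 479, 0]) cube([885, 235, 167]);
translate([451, 714, 167]) cube([885, 235, 167]);
translate([451, 949, 334]) cube([885, 235, 167]);
translate([451, 1184, 501]) cube([885, 235, 167]);
translate([451, 1419, 668]) cube([885, 235, 167]);


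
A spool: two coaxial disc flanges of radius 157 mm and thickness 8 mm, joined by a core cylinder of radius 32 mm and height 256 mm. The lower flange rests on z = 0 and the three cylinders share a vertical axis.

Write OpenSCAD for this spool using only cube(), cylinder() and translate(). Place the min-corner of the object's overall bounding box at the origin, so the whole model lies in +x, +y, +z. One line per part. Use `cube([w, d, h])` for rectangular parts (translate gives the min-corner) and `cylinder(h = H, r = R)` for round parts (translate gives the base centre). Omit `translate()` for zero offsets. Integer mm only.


translate([157, 157, 0]) cylinder(h = 8, r = 157);
translate([157, 157, 8]) cylinder(h = 256, r = 32);
translate([157, 157, 264]) cylinder(h = 8, r = 157);


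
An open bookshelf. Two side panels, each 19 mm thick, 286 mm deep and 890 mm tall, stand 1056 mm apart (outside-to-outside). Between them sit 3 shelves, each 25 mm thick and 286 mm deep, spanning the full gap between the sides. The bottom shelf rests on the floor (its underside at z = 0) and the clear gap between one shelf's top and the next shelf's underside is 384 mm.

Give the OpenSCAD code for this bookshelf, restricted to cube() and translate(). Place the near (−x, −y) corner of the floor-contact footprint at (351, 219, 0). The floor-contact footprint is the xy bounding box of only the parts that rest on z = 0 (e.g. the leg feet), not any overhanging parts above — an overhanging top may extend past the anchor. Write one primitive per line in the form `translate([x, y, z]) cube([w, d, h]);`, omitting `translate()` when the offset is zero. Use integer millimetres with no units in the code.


translate([351, 219, 0]) cube([19, 286, 890]);
translate([1388, 219, 0]) cube([19, 286, 890]);
translate([370, 219, 0]) cube([1018, 286, 25]);
translate([370, 219, 409]) cube([1018, 286, 25]);
translate([370, 219, 818]) cube([1018, 286, 25]);


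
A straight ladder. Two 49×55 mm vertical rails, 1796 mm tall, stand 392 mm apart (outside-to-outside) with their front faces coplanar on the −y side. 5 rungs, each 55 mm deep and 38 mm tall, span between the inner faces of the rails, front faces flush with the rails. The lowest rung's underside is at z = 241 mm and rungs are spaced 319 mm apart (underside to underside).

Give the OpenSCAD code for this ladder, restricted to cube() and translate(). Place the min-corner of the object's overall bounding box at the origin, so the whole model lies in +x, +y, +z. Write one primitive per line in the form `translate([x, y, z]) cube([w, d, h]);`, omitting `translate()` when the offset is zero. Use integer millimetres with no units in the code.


cube([49, 55, 1796]);
translate([343, 0, 0]) cube([49, 55, 1796]);
translate([49, 0, 241]) cube([294, 55, 38]);
translate([49, 0, 560]) cube([294, 55, 38]);
translate([49, 0, 879]) cube([294, 55, 38]);
translate([49, 0, 1198]) cube([294, 55, 38]);
translate([49, 0, 1517]) cube([294, 55, 38]);


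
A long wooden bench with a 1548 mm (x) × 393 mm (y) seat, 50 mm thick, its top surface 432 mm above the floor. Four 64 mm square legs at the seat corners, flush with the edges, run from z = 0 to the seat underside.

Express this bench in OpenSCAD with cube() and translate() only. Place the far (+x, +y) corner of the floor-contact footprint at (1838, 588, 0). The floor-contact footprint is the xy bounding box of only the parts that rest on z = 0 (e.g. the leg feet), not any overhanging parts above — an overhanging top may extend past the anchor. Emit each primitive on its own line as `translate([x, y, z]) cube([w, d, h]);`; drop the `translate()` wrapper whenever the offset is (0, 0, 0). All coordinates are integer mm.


translate([290, 195, 382]) cube([1548, 393, 50]);
translate([290, 195, 0]) cube([64, 64, 382]);
translate([290, 524, 0]) cube([64, 64, 382]);
translate([1774, 195, 0]) cube([64, 64, 382]);
translate([1774, 524, 0]) cube([64, 64, 382]);


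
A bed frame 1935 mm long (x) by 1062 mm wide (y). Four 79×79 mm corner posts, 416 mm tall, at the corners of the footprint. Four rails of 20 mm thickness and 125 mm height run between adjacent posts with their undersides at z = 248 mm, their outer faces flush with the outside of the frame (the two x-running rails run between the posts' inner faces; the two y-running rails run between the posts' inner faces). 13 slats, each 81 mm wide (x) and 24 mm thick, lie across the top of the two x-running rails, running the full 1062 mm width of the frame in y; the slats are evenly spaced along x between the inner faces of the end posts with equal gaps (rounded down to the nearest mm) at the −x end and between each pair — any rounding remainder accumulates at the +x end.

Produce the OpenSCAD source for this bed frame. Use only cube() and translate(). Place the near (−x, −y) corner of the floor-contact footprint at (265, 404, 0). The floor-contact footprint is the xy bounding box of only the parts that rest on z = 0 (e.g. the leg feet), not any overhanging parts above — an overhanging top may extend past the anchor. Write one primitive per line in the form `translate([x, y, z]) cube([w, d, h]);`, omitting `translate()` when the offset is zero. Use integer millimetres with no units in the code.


translate([265, 404, 0]) cube([79, 79, 416]);
translate([265, 1387, 0]) cube([79, 79, 416]);
translate([2121, 404, 0]) cube([79, 79, 416]);
translate([2121, 1387, 0]) cube([79, 79, 416]);
translate([344, 404, 248]) cube([1777, 20, 125]);
translate([344, 1446, 248]) cube([1777, 20, 125]);
translate([265, 483, 248]) cube([20, 904, 125]);
translate([2180, 483, 248]) cube([20, 904, 125]);
translate([395, 404, 373]) cube([81, 1062, 24]);
translate([527, 404, 373]) cube([81, 1062, 24]);
translate([659, 404, 373]) cube([81, 1062, 24]);
translate([791, 404, 373]) cube([81, 1062, 24]);
translate([923, 404, 373]) cube([81, 1062, 24]);
translate([1055, 404, 373]) cube([81, 1062, 24]);
translate([1187, 404, 373]) cube([81, 1062, 24]);
translate([1319, 404, 373]) cube([81, 1062, 24]);
translate([1451, 404, 373]) cube([81, 1062, 24]);
translate([1583, 404, 373]) cube([81, 1062, 24]);
translate([1715, 404, 373]) cube([81, 1062, 24]);
translate([1847, 404, 373]) cube([81, 1062, 24]);
translate([1979, 404, 373]) cube([81, 1062, 24]);


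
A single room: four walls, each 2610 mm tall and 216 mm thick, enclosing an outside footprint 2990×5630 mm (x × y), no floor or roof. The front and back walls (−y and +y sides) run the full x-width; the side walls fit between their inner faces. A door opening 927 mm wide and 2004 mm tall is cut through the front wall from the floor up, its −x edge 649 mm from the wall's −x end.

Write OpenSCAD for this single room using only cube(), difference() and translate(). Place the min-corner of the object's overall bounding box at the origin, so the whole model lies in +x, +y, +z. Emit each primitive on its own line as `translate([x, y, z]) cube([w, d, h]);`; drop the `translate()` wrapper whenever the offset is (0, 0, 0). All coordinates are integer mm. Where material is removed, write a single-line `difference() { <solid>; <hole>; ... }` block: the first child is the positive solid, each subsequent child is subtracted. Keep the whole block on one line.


difference() { cube([2990, 216, 2610]); translate([649, 0, 0]) cube([927, 216, 2004]); }
translate([0, 5414, 0]) cube([2990, 216, 2610]);
translate([0, 216, 0]) cube([216, 5198, 2610]);
translate([2774, 216, 0]) cube([216, 5198, 2610]);


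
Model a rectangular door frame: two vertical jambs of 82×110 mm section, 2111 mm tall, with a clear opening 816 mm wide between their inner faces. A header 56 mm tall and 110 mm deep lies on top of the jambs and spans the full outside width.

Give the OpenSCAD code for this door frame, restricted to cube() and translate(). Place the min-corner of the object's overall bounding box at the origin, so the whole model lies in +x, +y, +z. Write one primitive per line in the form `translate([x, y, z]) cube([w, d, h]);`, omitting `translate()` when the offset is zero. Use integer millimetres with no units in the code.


cube([82, 110, 2111]);
translate([898, 0, 0]) cube([82, 110, 2111]);
translate([0, 0, 2111]) cube([980, 110, 56]);


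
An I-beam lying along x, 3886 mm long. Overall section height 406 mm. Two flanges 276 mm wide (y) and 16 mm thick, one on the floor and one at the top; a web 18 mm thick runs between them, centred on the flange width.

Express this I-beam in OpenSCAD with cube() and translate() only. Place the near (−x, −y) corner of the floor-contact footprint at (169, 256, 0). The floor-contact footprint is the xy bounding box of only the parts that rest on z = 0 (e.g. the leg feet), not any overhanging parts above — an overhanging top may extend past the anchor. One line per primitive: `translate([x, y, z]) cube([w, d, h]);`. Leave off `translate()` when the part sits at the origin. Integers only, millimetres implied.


translate([169, 256, 0]) cube([3886, 276, 16]);
translate([169, 385, 16]) cube([3886, 18, 374]);
translate([169, 256, 390]) cube([3886, 276, 16]);


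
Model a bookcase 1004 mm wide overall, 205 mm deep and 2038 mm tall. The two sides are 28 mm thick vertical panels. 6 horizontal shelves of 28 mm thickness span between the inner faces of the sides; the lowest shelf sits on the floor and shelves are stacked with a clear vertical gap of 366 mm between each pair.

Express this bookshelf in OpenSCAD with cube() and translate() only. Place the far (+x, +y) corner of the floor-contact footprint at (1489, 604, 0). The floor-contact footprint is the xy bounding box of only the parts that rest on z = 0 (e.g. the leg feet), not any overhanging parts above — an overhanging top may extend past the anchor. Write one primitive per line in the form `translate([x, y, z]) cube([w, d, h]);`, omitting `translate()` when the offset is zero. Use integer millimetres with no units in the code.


translate([485, 399, 0]) cube([28, 205, 2038]);
translate([1461, 399, 0]) cube([28, 205, 2038]);
translate([513, 399, 0]) cube([948, 205, 28]);
translate([513, 399, 394]) cube([948, 205, 28]);
translate([513, 399, 788]) cube([948, 205, 28]);
translate([513, 399, 1182]) cube([948, 205, 28]);
translate([513, 399, 1576]) cube([948, 205, 28]);
translate([513, 399, 1970]) cube([948, 205, 28]);


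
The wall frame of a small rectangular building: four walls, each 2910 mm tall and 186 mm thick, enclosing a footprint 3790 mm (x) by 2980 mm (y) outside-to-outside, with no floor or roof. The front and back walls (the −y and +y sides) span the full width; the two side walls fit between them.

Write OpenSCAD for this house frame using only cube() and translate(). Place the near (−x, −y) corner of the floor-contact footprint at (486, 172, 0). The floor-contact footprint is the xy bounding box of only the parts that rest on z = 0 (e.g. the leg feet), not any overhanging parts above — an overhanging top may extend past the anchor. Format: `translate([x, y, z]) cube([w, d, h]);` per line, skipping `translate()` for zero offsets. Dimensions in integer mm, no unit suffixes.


translate([486, 172, 0]) cube([3790, 186, 2910]);
translate([486, 2966, 0]) cube([3790, 186, 2910]);
translate([486, 358, 0]) cube([186, 2608, 2910]);
translate([4090, 358, 0]) cube([186, 2608, 2910]);


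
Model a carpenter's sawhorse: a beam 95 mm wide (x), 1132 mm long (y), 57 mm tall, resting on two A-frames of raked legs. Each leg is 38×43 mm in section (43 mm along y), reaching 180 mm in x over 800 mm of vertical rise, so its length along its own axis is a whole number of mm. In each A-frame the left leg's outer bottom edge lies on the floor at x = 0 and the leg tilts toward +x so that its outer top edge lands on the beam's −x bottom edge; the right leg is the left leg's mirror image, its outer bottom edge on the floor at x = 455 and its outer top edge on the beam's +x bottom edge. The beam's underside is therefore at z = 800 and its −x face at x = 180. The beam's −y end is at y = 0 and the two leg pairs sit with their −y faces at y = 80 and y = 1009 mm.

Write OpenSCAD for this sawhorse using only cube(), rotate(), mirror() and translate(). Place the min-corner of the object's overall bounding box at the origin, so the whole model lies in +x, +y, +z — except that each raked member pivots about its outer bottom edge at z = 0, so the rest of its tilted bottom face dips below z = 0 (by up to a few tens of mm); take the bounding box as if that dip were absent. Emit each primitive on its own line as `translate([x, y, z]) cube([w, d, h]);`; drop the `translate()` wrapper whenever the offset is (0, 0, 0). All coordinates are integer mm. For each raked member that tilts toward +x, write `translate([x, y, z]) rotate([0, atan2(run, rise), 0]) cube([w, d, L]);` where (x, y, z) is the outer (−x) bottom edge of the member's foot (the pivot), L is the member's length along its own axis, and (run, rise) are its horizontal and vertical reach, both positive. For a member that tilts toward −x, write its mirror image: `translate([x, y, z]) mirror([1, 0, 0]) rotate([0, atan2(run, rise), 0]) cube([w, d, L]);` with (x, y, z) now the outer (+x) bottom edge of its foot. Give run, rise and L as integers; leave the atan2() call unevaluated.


translate([180, 0, 800]) cube([95, 1132, 57]);
translate([0, 80, 0]) rotate([0, atan2(180, 800), 0]) cube([38, 43, 820]);
translate([455, 80, 0]) mirror([1, 0, 0]) rotate([0, atan2(180, 800), 0]) cube([38, 43, 820]);
translate([0, 1009, 0]) rotate([0, atan2(180, 800), 0]) cube([38, 43, 820]);
translate([455, 1009, 0]) mirror([1, 0, 0]) rotate([0, atan2(180, 800), 0]) cube([38, 43, 820]);


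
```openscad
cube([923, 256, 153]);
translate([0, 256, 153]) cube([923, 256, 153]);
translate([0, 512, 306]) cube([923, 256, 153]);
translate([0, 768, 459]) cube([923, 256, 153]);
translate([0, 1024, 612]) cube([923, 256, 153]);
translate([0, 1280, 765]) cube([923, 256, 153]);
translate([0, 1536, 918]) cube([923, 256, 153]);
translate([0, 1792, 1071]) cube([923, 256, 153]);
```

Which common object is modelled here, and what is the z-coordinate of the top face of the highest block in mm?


A staircase. The total rise is 1224 mm.

8 identical blocks, each offset up and back from the previous — a staircase. Each step is 153 mm tall and there are 8 of them, so the total rise is 8 × 153 = 1224 mm.


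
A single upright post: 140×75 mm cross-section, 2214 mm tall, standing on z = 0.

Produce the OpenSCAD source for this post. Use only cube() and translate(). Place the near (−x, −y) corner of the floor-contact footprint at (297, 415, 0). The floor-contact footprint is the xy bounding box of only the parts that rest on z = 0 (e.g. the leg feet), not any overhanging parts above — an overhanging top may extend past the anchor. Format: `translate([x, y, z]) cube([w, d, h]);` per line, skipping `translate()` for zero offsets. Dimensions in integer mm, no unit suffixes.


translate([297, 415, 0]) cube([140, 75, 2214]);


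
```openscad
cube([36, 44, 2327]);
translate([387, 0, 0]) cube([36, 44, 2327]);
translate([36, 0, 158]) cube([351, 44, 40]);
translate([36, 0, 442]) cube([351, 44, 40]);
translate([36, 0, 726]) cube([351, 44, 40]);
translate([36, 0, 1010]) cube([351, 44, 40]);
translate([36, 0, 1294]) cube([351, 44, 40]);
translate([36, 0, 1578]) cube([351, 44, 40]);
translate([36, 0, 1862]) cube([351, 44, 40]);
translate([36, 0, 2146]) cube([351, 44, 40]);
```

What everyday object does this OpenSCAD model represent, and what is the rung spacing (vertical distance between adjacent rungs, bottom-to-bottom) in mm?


A ladder. The rung spacing is 284 mm.

Two tall 36×44 posts with 8 short bars between them — a ladder. Adjacent rungs sit at z = 158 and z = 442, so the spacing is 442 − 158 = 284 mm.


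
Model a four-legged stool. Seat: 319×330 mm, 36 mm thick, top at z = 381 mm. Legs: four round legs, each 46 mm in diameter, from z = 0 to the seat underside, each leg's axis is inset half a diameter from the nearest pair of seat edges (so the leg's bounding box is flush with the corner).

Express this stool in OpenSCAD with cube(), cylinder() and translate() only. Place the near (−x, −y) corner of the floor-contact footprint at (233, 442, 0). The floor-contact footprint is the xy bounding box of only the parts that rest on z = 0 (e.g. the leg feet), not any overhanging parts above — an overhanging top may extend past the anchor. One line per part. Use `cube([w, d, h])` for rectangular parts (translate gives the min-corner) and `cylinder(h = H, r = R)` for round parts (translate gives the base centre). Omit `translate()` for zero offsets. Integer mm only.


// leg_h = 381 - 36 = 345
translate([233, 442, 345]) cube([319, 330, 36]);
translate([256, 465, 0]) cylinder(h = 345, r = 23);
translate([529, 465, 0]) cylinder(h = 345, r = 23);
translate([256, 749, 0]) cylinder(h = 345, r = 23);
translate([529, 749, 0]) cylinder(h = 345, r = 23);


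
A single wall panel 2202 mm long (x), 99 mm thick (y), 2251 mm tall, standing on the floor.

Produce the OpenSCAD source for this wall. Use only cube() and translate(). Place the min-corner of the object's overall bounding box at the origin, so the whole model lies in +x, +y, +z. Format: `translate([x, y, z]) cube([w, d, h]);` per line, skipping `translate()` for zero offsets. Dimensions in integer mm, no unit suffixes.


cube([2202, 99, 2251]);


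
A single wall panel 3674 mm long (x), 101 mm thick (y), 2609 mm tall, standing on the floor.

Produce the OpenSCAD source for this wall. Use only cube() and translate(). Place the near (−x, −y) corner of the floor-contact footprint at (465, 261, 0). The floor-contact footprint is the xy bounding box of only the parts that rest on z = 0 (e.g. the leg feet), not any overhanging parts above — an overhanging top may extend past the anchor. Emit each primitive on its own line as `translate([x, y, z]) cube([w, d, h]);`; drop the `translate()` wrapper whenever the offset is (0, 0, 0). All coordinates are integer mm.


translate([465, 261, 0]) cube([3674, 101, 2609]);


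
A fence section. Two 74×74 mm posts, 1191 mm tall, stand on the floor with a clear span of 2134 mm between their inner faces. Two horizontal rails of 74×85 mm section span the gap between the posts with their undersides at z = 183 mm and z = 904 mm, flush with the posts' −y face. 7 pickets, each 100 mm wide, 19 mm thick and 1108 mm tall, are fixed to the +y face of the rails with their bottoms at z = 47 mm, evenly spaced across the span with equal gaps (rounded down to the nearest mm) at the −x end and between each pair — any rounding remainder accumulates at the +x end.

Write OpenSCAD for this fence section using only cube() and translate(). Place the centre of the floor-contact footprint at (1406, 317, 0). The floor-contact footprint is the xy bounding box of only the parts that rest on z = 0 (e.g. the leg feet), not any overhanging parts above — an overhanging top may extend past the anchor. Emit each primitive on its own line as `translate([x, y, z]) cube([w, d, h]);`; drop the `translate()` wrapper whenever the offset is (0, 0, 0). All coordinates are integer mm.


translate([265, 280, 0]) cube([74, 74, 1191]);
translate([2473, 280, 0]) cube([74, 74, 1191]);
translate([339, 280, 183]) cube([2134, 74, 85]);
translate([339, 280, 904]) cube([2134, 74, 85]);
translate([518, 354, 47]) cube([100, 19, 1108]);
translate([797, 354, 47]) cube([100, 19, 1108]);
translate([1076, 354, 47]) cube([100, 19, 1108]);
translate([1355, 354, 47]) cube([100, 19, 1108]);
translate([1634, 354, 47]) cube([100, 19, 1108]);
translate([1913, 354, 47]) cube([100, 19, 1108]);
translate([2192, 354, 47]) cube([100, 19, 1108]);
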